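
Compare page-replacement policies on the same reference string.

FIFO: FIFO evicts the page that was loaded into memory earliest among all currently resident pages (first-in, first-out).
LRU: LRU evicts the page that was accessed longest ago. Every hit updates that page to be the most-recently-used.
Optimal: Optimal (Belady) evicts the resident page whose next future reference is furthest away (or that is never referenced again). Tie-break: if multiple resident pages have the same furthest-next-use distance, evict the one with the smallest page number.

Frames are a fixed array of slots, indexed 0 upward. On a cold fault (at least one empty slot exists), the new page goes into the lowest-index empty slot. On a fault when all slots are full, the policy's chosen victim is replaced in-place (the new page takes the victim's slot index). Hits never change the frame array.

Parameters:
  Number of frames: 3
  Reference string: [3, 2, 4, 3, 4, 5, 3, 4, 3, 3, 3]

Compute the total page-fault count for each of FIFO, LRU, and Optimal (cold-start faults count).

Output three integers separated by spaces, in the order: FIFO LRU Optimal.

Answer: 5 4 4

Derivation:
--- FIFO ---
  step 0: ref 3 -> FAULT, frames=[3,-,-] (faults so far: 1)
  step 1: ref 2 -> FAULT, frames=[3,2,-] (faults so far: 2)
  step 2: ref 4 -> FAULT, frames=[3,2,4] (faults so far: 3)
  step 3: ref 3 -> HIT, frames=[3,2,4] (faults so far: 3)
  step 4: ref 4 -> HIT, frames=[3,2,4] (faults so far: 3)
  step 5: ref 5 -> FAULT, evict 3, frames=[5,2,4] (faults so far: 4)
  step 6: ref 3 -> FAULT, evict 2, frames=[5,3,4] (faults so far: 5)
  step 7: ref 4 -> HIT, frames=[5,3,4] (faults so far: 5)
  step 8: ref 3 -> HIT, frames=[5,3,4] (faults so far: 5)
  step 9: ref 3 -> HIT, frames=[5,3,4] (faults so far: 5)
  step 10: ref 3 -> HIT, frames=[5,3,4] (faults so far: 5)
  FIFO total faults: 5
--- LRU ---
  step 0: ref 3 -> FAULT, frames=[3,-,-] (faults so far: 1)
  step 1: ref 2 -> FAULT, frames=[3,2,-] (faults so far: 2)
  step 2: ref 4 -> FAULT, frames=[3,2,4] (faults so far: 3)
  step 3: ref 3 -> HIT, frames=[3,2,4] (faults so far: 3)
  step 4: ref 4 -> HIT, frames=[3,2,4] (faults so far: 3)
  step 5: ref 5 -> FAULT, evict 2, frames=[3,5,4] (faults so far: 4)
  step 6: ref 3 -> HIT, frames=[3,5,4] (faults so far: 4)
  step 7: ref 4 -> HIT, frames=[3,5,4] (faults so far: 4)
  step 8: ref 3 -> HIT, frames=[3,5,4] (faults so far: 4)
  step 9: ref 3 -> HIT, frames=[3,5,4] (faults so far: 4)
  step 10: ref 3 -> HIT, frames=[3,5,4] (faults so far: 4)
  LRU total faults: 4
--- Optimal ---
  step 0: ref 3 -> FAULT, frames=[3,-,-] (faults so far: 1)
  step 1: ref 2 -> FAULT, frames=[3,2,-] (faults so far: 2)
  step 2: ref 4 -> FAULT, frames=[3,2,4] (faults so far: 3)
  step 3: ref 3 -> HIT, frames=[3,2,4] (faults so far: 3)
  step 4: ref 4 -> HIT, frames=[3,2,4] (faults so far: 3)
  step 5: ref 5 -> FAULT, evict 2, frames=[3,5,4] (faults so far: 4)
  step 6: ref 3 -> HIT, frames=[3,5,4] (faults so far: 4)
  step 7: ref 4 -> HIT, frames=[3,5,4] (faults so far: 4)
  step 8: ref 3 -> HIT, frames=[3,5,4] (faults so far: 4)
  step 9: ref 3 -> HIT, frames=[3,5,4] (faults so far: 4)
  step 10: ref 3 -> HIT, frames=[3,5,4] (faults so far: 4)
  Optimal total faults: 4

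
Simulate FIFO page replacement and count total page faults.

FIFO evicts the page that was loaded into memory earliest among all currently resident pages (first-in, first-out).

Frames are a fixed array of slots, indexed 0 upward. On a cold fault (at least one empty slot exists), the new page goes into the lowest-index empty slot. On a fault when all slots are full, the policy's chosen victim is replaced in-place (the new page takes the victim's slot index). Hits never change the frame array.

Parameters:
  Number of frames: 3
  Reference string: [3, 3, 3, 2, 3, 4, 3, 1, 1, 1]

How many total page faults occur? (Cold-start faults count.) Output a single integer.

Answer: 4

Derivation:
Step 0: ref 3 → FAULT, frames=[3,-,-]
Step 1: ref 3 → HIT, frames=[3,-,-]
Step 2: ref 3 → HIT, frames=[3,-,-]
Step 3: ref 2 → FAULT, frames=[3,2,-]
Step 4: ref 3 → HIT, frames=[3,2,-]
Step 5: ref 4 → FAULT, frames=[3,2,4]
Step 6: ref 3 → HIT, frames=[3,2,4]
Step 7: ref 1 → FAULT (evict 3), frames=[1,2,4]
Step 8: ref 1 → HIT, frames=[1,2,4]
Step 9: ref 1 → HIT, frames=[1,2,4]
Total faults: 4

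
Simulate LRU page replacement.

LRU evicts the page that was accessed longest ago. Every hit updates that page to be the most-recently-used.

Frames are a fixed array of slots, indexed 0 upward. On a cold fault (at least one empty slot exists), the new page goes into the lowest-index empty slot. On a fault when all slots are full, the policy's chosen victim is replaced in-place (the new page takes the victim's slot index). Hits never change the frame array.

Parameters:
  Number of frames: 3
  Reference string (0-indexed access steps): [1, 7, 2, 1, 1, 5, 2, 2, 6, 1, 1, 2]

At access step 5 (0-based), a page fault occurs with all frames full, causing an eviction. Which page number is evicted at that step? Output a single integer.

Answer: 7

Derivation:
Step 0: ref 1 -> FAULT, frames=[1,-,-]
Step 1: ref 7 -> FAULT, frames=[1,7,-]
Step 2: ref 2 -> FAULT, frames=[1,7,2]
Step 3: ref 1 -> HIT, frames=[1,7,2]
Step 4: ref 1 -> HIT, frames=[1,7,2]
Step 5: ref 5 -> FAULT, evict 7, frames=[1,5,2]
At step 5: evicted page 7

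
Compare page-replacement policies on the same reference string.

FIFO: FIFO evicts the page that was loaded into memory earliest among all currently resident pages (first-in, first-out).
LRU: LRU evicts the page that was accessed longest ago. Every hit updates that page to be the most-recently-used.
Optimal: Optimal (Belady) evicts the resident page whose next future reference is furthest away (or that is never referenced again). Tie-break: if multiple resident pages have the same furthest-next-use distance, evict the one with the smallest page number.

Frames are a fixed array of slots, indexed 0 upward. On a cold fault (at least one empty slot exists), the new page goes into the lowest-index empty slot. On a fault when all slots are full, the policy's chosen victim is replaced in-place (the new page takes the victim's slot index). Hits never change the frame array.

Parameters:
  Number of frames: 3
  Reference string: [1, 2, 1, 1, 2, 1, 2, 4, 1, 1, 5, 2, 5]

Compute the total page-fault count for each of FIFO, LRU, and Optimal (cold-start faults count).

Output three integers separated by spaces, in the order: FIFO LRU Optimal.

--- FIFO ---
  step 0: ref 1 -> FAULT, frames=[1,-,-] (faults so far: 1)
  step 1: ref 2 -> FAULT, frames=[1,2,-] (faults so far: 2)
  step 2: ref 1 -> HIT, frames=[1,2,-] (faults so far: 2)
  step 3: ref 1 -> HIT, frames=[1,2,-] (faults so far: 2)
  step 4: ref 2 -> HIT, frames=[1,2,-] (faults so far: 2)
  step 5: ref 1 -> HIT, frames=[1,2,-] (faults so far: 2)
  step 6: ref 2 -> HIT, frames=[1,2,-] (faults so far: 2)
  step 7: ref 4 -> FAULT, frames=[1,2,4] (faults so far: 3)
  step 8: ref 1 -> HIT, frames=[1,2,4] (faults so far: 3)
  step 9: ref 1 -> HIT, frames=[1,2,4] (faults so far: 3)
  step 10: ref 5 -> FAULT, evict 1, frames=[5,2,4] (faults so far: 4)
  step 11: ref 2 -> HIT, frames=[5,2,4] (faults so far: 4)
  step 12: ref 5 -> HIT, frames=[5,2,4] (faults so far: 4)
  FIFO total faults: 4
--- LRU ---
  step 0: ref 1 -> FAULT, frames=[1,-,-] (faults so far: 1)
  step 1: ref 2 -> FAULT, frames=[1,2,-] (faults so far: 2)
  step 2: ref 1 -> HIT, frames=[1,2,-] (faults so far: 2)
  step 3: ref 1 -> HIT, frames=[1,2,-] (faults so far: 2)
  step 4: ref 2 -> HIT, frames=[1,2,-] (faults so far: 2)
  step 5: ref 1 -> HIT, frames=[1,2,-] (faults so far: 2)
  step 6: ref 2 -> HIT, frames=[1,2,-] (faults so far: 2)
  step 7: ref 4 -> FAULT, frames=[1,2,4] (faults so far: 3)
  step 8: ref 1 -> HIT, frames=[1,2,4] (faults so far: 3)
  step 9: ref 1 -> HIT, frames=[1,2,4] (faults so far: 3)
  step 10: ref 5 -> FAULT, evict 2, frames=[1,5,4] (faults so far: 4)
  step 11: ref 2 -> FAULT, evict 4, frames=[1,5,2] (faults so far: 5)
  step 12: ref 5 -> HIT, frames=[1,5,2] (faults so far: 5)
  LRU total faults: 5
--- Optimal ---
  step 0: ref 1 -> FAULT, frames=[1,-,-] (faults so far: 1)
  step 1: ref 2 -> FAULT, frames=[1,2,-] (faults so far: 2)
  step 2: ref 1 -> HIT, frames=[1,2,-] (faults so far: 2)
  step 3: ref 1 -> HIT, frames=[1,2,-] (faults so far: 2)
  step 4: ref 2 -> HIT, frames=[1,2,-] (faults so far: 2)
  step 5: ref 1 -> HIT, frames=[1,2,-] (faults so far: 2)
  step 6: ref 2 -> HIT, frames=[1,2,-] (faults so far: 2)
  step 7: ref 4 -> FAULT, frames=[1,2,4] (faults so far: 3)
  step 8: ref 1 -> HIT, frames=[1,2,4] (faults so far: 3)
  step 9: ref 1 -> HIT, frames=[1,2,4] (faults so far: 3)
  step 10: ref 5 -> FAULT, evict 1, frames=[5,2,4] (faults so far: 4)
  step 11: ref 2 -> HIT, frames=[5,2,4] (faults so far: 4)
  step 12: ref 5 -> HIT, frames=[5,2,4] (faults so far: 4)
  Optimal total faults: 4

Answer: 4 5 4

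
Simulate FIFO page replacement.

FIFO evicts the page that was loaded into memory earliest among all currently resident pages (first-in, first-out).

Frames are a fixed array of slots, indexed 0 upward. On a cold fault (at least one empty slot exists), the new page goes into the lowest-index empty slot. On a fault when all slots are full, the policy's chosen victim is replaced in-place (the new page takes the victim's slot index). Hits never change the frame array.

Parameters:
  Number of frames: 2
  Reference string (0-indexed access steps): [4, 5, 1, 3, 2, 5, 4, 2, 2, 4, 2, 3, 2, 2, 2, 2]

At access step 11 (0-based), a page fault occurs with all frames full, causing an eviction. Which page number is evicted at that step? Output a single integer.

Step 0: ref 4 -> FAULT, frames=[4,-]
Step 1: ref 5 -> FAULT, frames=[4,5]
Step 2: ref 1 -> FAULT, evict 4, frames=[1,5]
Step 3: ref 3 -> FAULT, evict 5, frames=[1,3]
Step 4: ref 2 -> FAULT, evict 1, frames=[2,3]
Step 5: ref 5 -> FAULT, evict 3, frames=[2,5]
Step 6: ref 4 -> FAULT, evict 2, frames=[4,5]
Step 7: ref 2 -> FAULT, evict 5, frames=[4,2]
Step 8: ref 2 -> HIT, frames=[4,2]
Step 9: ref 4 -> HIT, frames=[4,2]
Step 10: ref 2 -> HIT, frames=[4,2]
Step 11: ref 3 -> FAULT, evict 4, frames=[3,2]
At step 11: evicted page 4

Answer: 4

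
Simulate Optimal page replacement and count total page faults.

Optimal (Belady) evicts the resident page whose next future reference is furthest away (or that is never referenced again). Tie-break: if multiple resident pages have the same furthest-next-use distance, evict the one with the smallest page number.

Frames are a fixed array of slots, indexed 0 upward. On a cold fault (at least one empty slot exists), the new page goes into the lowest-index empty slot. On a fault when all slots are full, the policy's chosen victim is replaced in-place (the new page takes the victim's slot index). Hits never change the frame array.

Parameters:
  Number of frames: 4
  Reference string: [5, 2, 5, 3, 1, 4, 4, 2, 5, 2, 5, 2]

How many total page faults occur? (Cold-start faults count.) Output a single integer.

Answer: 5

Derivation:
Step 0: ref 5 → FAULT, frames=[5,-,-,-]
Step 1: ref 2 → FAULT, frames=[5,2,-,-]
Step 2: ref 5 → HIT, frames=[5,2,-,-]
Step 3: ref 3 → FAULT, frames=[5,2,3,-]
Step 4: ref 1 → FAULT, frames=[5,2,3,1]
Step 5: ref 4 → FAULT (evict 1), frames=[5,2,3,4]
Step 6: ref 4 → HIT, frames=[5,2,3,4]
Step 7: ref 2 → HIT, frames=[5,2,3,4]
Step 8: ref 5 → HIT, frames=[5,2,3,4]
Step 9: ref 2 → HIT, frames=[5,2,3,4]
Step 10: ref 5 → HIT, frames=[5,2,3,4]
Step 11: ref 2 → HIT, frames=[5,2,3,4]
Total faults: 5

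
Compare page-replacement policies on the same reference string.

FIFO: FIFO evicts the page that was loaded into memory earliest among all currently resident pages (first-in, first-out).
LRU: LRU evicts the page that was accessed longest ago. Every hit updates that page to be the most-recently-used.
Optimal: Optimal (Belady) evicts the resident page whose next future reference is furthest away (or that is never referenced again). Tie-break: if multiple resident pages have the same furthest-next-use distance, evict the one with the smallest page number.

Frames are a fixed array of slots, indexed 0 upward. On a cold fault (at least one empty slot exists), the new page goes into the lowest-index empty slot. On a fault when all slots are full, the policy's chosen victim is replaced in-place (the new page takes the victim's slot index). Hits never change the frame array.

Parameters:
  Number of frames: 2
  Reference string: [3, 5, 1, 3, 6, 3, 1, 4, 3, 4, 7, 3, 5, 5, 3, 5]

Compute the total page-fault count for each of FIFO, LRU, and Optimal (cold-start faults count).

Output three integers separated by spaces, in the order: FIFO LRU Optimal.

Answer: 11 11 8

Derivation:
--- FIFO ---
  step 0: ref 3 -> FAULT, frames=[3,-] (faults so far: 1)
  step 1: ref 5 -> FAULT, frames=[3,5] (faults so far: 2)
  step 2: ref 1 -> FAULT, evict 3, frames=[1,5] (faults so far: 3)
  step 3: ref 3 -> FAULT, evict 5, frames=[1,3] (faults so far: 4)
  step 4: ref 6 -> FAULT, evict 1, frames=[6,3] (faults so far: 5)
  step 5: ref 3 -> HIT, frames=[6,3] (faults so far: 5)
  step 6: ref 1 -> FAULT, evict 3, frames=[6,1] (faults so far: 6)
  step 7: ref 4 -> FAULT, evict 6, frames=[4,1] (faults so far: 7)
  step 8: ref 3 -> FAULT, evict 1, frames=[4,3] (faults so far: 8)
  step 9: ref 4 -> HIT, frames=[4,3] (faults so far: 8)
  step 10: ref 7 -> FAULT, evict 4, frames=[7,3] (faults so far: 9)
  step 11: ref 3 -> HIT, frames=[7,3] (faults so far: 9)
  step 12: ref 5 -> FAULT, evict 3, frames=[7,5] (faults so far: 10)
  step 13: ref 5 -> HIT, frames=[7,5] (faults so far: 10)
  step 14: ref 3 -> FAULT, evict 7, frames=[3,5] (faults so far: 11)
  step 15: ref 5 -> HIT, frames=[3,5] (faults so far: 11)
  FIFO total faults: 11
--- LRU ---
  step 0: ref 3 -> FAULT, frames=[3,-] (faults so far: 1)
  step 1: ref 5 -> FAULT, frames=[3,5] (faults so far: 2)
  step 2: ref 1 -> FAULT, evict 3, frames=[1,5] (faults so far: 3)
  step 3: ref 3 -> FAULT, evict 5, frames=[1,3] (faults so far: 4)
  step 4: ref 6 -> FAULT, evict 1, frames=[6,3] (faults so far: 5)
  step 5: ref 3 -> HIT, frames=[6,3] (faults so far: 5)
  step 6: ref 1 -> FAULT, evict 6, frames=[1,3] (faults so far: 6)
  step 7: ref 4 -> FAULT, evict 3, frames=[1,4] (faults so far: 7)
  step 8: ref 3 -> FAULT, evict 1, frames=[3,4] (faults so far: 8)
  step 9: ref 4 -> HIT, frames=[3,4] (faults so far: 8)
  step 10: ref 7 -> FAULT, evict 3, frames=[7,4] (faults so far: 9)
  step 11: ref 3 -> FAULT, evict 4, frames=[7,3] (faults so far: 10)
  step 12: ref 5 -> FAULT, evict 7, frames=[5,3] (faults so far: 11)
  step 13: ref 5 -> HIT, frames=[5,3] (faults so far: 11)
  step 14: ref 3 -> HIT, frames=[5,3] (faults so far: 11)
  step 15: ref 5 -> HIT, frames=[5,3] (faults so far: 11)
  LRU total faults: 11
--- Optimal ---
  step 0: ref 3 -> FAULT, frames=[3,-] (faults so far: 1)
  step 1: ref 5 -> FAULT, frames=[3,5] (faults so far: 2)
  step 2: ref 1 -> FAULT, evict 5, frames=[3,1] (faults so far: 3)
  step 3: ref 3 -> HIT, frames=[3,1] (faults so far: 3)
  step 4: ref 6 -> FAULT, evict 1, frames=[3,6] (faults so far: 4)
  step 5: ref 3 -> HIT, frames=[3,6] (faults so far: 4)
  step 6: ref 1 -> FAULT, evict 6, frames=[3,1] (faults so far: 5)
  step 7: ref 4 -> FAULT, evict 1, frames=[3,4] (faults so far: 6)
  step 8: ref 3 -> HIT, frames=[3,4] (faults so far: 6)
  step 9: ref 4 -> HIT, frames=[3,4] (faults so far: 6)
  step 10: ref 7 -> FAULT, evict 4, frames=[3,7] (faults so far: 7)
  step 11: ref 3 -> HIT, frames=[3,7] (faults so far: 7)
  step 12: ref 5 -> FAULT, evict 7, frames=[3,5] (faults so far: 8)
  step 13: ref 5 -> HIT, frames=[3,5] (faults so far: 8)
  step 14: ref 3 -> HIT, frames=[3,5] (faults so far: 8)
  step 15: ref 5 -> HIT, frames=[3,5] (faults so far: 8)
  Optimal total faults: 8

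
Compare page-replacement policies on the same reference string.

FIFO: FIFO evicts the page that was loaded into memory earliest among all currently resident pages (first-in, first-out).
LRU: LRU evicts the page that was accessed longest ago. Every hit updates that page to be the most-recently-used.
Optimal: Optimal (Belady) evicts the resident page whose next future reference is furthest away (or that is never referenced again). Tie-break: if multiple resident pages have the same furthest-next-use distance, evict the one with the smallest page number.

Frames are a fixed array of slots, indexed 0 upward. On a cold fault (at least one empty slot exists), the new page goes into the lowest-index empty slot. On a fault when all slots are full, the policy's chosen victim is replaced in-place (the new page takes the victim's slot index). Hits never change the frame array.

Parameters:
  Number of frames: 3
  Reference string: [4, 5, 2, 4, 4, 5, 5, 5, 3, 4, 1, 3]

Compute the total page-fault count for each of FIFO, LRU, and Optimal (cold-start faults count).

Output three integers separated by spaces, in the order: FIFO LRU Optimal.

Answer: 6 5 5

Derivation:
--- FIFO ---
  step 0: ref 4 -> FAULT, frames=[4,-,-] (faults so far: 1)
  step 1: ref 5 -> FAULT, frames=[4,5,-] (faults so far: 2)
  step 2: ref 2 -> FAULT, frames=[4,5,2] (faults so far: 3)
  step 3: ref 4 -> HIT, frames=[4,5,2] (faults so far: 3)
  step 4: ref 4 -> HIT, frames=[4,5,2] (faults so far: 3)
  step 5: ref 5 -> HIT, frames=[4,5,2] (faults so far: 3)
  step 6: ref 5 -> HIT, frames=[4,5,2] (faults so far: 3)
  step 7: ref 5 -> HIT, frames=[4,5,2] (faults so far: 3)
  step 8: ref 3 -> FAULT, evict 4, frames=[3,5,2] (faults so far: 4)
  step 9: ref 4 -> FAULT, evict 5, frames=[3,4,2] (faults so far: 5)
  step 10: ref 1 -> FAULT, evict 2, frames=[3,4,1] (faults so far: 6)
  step 11: ref 3 -> HIT, frames=[3,4,1] (faults so far: 6)
  FIFO total faults: 6
--- LRU ---
  step 0: ref 4 -> FAULT, frames=[4,-,-] (faults so far: 1)
  step 1: ref 5 -> FAULT, frames=[4,5,-] (faults so far: 2)
  step 2: ref 2 -> FAULT, frames=[4,5,2] (faults so far: 3)
  step 3: ref 4 -> HIT, frames=[4,5,2] (faults so far: 3)
  step 4: ref 4 -> HIT, frames=[4,5,2] (faults so far: 3)
  step 5: ref 5 -> HIT, frames=[4,5,2] (faults so far: 3)
  step 6: ref 5 -> HIT, frames=[4,5,2] (faults so far: 3)
  step 7: ref 5 -> HIT, frames=[4,5,2] (faults so far: 3)
  step 8: ref 3 -> FAULT, evict 2, frames=[4,5,3] (faults so far: 4)
  step 9: ref 4 -> HIT, frames=[4,5,3] (faults so far: 4)
  step 10: ref 1 -> FAULT, evict 5, frames=[4,1,3] (faults so far: 5)
  step 11: ref 3 -> HIT, frames=[4,1,3] (faults so far: 5)
  LRU total faults: 5
--- Optimal ---
  step 0: ref 4 -> FAULT, frames=[4,-,-] (faults so far: 1)
  step 1: ref 5 -> FAULT, frames=[4,5,-] (faults so far: 2)
  step 2: ref 2 -> FAULT, frames=[4,5,2] (faults so far: 3)
  step 3: ref 4 -> HIT, frames=[4,5,2] (faults so far: 3)
  step 4: ref 4 -> HIT, frames=[4,5,2] (faults so far: 3)
  step 5: ref 5 -> HIT, frames=[4,5,2] (faults so far: 3)
  step 6: ref 5 -> HIT, frames=[4,5,2] (faults so far: 3)
  step 7: ref 5 -> HIT, frames=[4,5,2] (faults so far: 3)
  step 8: ref 3 -> FAULT, evict 2, frames=[4,5,3] (faults so far: 4)
  step 9: ref 4 -> HIT, frames=[4,5,3] (faults so far: 4)
  step 10: ref 1 -> FAULT, evict 4, frames=[1,5,3] (faults so far: 5)
  step 11: ref 3 -> HIT, frames=[1,5,3] (faults so far: 5)
  Optimal total faults: 5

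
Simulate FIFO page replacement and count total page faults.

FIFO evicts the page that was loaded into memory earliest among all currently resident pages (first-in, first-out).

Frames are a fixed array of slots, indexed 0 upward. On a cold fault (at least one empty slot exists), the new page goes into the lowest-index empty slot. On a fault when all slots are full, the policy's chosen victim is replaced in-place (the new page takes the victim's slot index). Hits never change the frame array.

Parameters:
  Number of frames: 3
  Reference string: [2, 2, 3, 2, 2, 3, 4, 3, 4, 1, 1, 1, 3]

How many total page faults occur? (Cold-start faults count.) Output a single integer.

Step 0: ref 2 → FAULT, frames=[2,-,-]
Step 1: ref 2 → HIT, frames=[2,-,-]
Step 2: ref 3 → FAULT, frames=[2,3,-]
Step 3: ref 2 → HIT, frames=[2,3,-]
Step 4: ref 2 → HIT, frames=[2,3,-]
Step 5: ref 3 → HIT, frames=[2,3,-]
Step 6: ref 4 → FAULT, frames=[2,3,4]
Step 7: ref 3 → HIT, frames=[2,3,4]
Step 8: ref 4 → HIT, frames=[2,3,4]
Step 9: ref 1 → FAULT (evict 2), frames=[1,3,4]
Step 10: ref 1 → HIT, frames=[1,3,4]
Step 11: ref 1 → HIT, frames=[1,3,4]
Step 12: ref 3 → HIT, frames=[1,3,4]
Total faults: 4

Answer: 4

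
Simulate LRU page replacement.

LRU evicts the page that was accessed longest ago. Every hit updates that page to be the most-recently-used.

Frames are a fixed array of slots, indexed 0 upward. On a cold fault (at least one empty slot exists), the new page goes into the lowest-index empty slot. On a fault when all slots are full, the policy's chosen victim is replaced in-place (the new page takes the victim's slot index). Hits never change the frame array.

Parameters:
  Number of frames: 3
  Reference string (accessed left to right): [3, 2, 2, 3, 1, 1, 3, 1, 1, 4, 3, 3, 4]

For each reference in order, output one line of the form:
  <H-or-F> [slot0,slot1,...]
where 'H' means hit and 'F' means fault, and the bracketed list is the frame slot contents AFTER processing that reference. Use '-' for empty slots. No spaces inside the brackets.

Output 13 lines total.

F [3,-,-]
F [3,2,-]
H [3,2,-]
H [3,2,-]
F [3,2,1]
H [3,2,1]
H [3,2,1]
H [3,2,1]
H [3,2,1]
F [3,4,1]
H [3,4,1]
H [3,4,1]
H [3,4,1]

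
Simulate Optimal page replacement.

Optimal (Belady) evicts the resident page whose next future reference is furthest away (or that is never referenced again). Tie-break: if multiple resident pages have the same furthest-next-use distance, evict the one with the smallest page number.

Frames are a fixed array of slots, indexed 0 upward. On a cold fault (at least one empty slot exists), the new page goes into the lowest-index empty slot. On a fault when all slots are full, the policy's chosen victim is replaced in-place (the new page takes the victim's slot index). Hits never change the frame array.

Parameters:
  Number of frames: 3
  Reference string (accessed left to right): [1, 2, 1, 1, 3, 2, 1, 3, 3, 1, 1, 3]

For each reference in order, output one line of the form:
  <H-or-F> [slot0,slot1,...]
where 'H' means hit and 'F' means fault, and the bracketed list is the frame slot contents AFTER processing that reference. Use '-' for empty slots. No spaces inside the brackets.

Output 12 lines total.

F [1,-,-]
F [1,2,-]
H [1,2,-]
H [1,2,-]
F [1,2,3]
H [1,2,3]
H [1,2,3]
H [1,2,3]
H [1,2,3]
H [1,2,3]
H [1,2,3]
H [1,2,3]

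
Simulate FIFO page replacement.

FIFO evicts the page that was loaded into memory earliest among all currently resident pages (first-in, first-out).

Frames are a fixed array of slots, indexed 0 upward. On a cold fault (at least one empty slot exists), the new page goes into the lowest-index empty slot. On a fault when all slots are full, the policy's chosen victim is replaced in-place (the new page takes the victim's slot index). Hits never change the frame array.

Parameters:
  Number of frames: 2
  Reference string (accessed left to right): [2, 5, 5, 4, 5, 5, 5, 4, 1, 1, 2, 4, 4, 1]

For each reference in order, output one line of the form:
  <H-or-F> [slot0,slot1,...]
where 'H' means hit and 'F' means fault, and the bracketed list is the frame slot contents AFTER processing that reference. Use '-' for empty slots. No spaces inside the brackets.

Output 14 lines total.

F [2,-]
F [2,5]
H [2,5]
F [4,5]
H [4,5]
H [4,5]
H [4,5]
H [4,5]
F [4,1]
H [4,1]
F [2,1]
F [2,4]
H [2,4]
F [1,4]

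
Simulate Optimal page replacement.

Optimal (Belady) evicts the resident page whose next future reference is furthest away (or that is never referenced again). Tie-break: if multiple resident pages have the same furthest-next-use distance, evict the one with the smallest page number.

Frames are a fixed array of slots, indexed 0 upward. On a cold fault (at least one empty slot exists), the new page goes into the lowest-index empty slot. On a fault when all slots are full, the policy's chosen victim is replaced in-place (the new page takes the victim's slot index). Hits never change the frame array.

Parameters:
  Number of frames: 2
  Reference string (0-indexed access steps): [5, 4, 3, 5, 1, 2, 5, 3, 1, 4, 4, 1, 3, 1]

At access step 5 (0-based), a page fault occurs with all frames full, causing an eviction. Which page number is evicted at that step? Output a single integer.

Answer: 1

Derivation:
Step 0: ref 5 -> FAULT, frames=[5,-]
Step 1: ref 4 -> FAULT, frames=[5,4]
Step 2: ref 3 -> FAULT, evict 4, frames=[5,3]
Step 3: ref 5 -> HIT, frames=[5,3]
Step 4: ref 1 -> FAULT, evict 3, frames=[5,1]
Step 5: ref 2 -> FAULT, evict 1, frames=[5,2]
At step 5: evicted page 1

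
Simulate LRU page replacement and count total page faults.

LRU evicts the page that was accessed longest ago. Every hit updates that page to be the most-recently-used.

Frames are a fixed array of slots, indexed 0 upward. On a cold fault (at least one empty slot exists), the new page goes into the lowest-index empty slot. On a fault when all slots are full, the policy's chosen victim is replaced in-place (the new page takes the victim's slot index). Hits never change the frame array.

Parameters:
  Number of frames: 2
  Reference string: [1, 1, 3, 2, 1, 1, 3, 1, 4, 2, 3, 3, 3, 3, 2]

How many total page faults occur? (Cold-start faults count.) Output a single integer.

Answer: 8

Derivation:
Step 0: ref 1 → FAULT, frames=[1,-]
Step 1: ref 1 → HIT, frames=[1,-]
Step 2: ref 3 → FAULT, frames=[1,3]
Step 3: ref 2 → FAULT (evict 1), frames=[2,3]
Step 4: ref 1 → FAULT (evict 3), frames=[2,1]
Step 5: ref 1 → HIT, frames=[2,1]
Step 6: ref 3 → FAULT (evict 2), frames=[3,1]
Step 7: ref 1 → HIT, frames=[3,1]
Step 8: ref 4 → FAULT (evict 3), frames=[4,1]
Step 9: ref 2 → FAULT (evict 1), frames=[4,2]
Step 10: ref 3 → FAULT (evict 4), frames=[3,2]
Step 11: ref 3 → HIT, frames=[3,2]
Step 12: ref 3 → HIT, frames=[3,2]
Step 13: ref 3 → HIT, frames=[3,2]
Step 14: ref 2 → HIT, frames=[3,2]
Total faults: 8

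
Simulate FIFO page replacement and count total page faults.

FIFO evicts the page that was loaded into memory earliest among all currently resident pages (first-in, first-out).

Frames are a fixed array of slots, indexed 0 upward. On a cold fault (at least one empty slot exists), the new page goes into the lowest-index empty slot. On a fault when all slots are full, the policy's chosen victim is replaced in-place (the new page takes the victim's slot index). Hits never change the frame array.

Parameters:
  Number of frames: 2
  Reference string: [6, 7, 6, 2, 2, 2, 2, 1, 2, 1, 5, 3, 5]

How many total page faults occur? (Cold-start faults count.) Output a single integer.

Answer: 6

Derivation:
Step 0: ref 6 → FAULT, frames=[6,-]
Step 1: ref 7 → FAULT, frames=[6,7]
Step 2: ref 6 → HIT, frames=[6,7]
Step 3: ref 2 → FAULT (evict 6), frames=[2,7]
Step 4: ref 2 → HIT, frames=[2,7]
Step 5: ref 2 → HIT, frames=[2,7]
Step 6: ref 2 → HIT, frames=[2,7]
Step 7: ref 1 → FAULT (evict 7), frames=[2,1]
Step 8: ref 2 → HIT, frames=[2,1]
Step 9: ref 1 → HIT, frames=[2,1]
Step 10: ref 5 → FAULT (evict 2), frames=[5,1]
Step 11: ref 3 → FAULT (evict 1), frames=[5,3]
Step 12: ref 5 → HIT, frames=[5,3]
Total faults: 6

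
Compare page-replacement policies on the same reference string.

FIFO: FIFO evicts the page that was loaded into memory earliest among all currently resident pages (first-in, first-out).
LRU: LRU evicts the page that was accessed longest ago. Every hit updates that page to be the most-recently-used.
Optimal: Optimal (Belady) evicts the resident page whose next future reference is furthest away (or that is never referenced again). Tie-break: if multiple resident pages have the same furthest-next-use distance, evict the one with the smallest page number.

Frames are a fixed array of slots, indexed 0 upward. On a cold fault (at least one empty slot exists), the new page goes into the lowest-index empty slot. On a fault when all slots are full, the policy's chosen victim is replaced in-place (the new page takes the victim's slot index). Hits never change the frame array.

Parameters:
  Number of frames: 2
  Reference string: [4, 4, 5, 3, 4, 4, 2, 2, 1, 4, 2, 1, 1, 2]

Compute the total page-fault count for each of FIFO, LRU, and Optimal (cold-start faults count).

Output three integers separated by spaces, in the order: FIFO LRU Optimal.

Answer: 9 9 6

Derivation:
--- FIFO ---
  step 0: ref 4 -> FAULT, frames=[4,-] (faults so far: 1)
  step 1: ref 4 -> HIT, frames=[4,-] (faults so far: 1)
  step 2: ref 5 -> FAULT, frames=[4,5] (faults so far: 2)
  step 3: ref 3 -> FAULT, evict 4, frames=[3,5] (faults so far: 3)
  step 4: ref 4 -> FAULT, evict 5, frames=[3,4] (faults so far: 4)
  step 5: ref 4 -> HIT, frames=[3,4] (faults so far: 4)
  step 6: ref 2 -> FAULT, evict 3, frames=[2,4] (faults so far: 5)
  step 7: ref 2 -> HIT, frames=[2,4] (faults so far: 5)
  step 8: ref 1 -> FAULT, evict 4, frames=[2,1] (faults so far: 6)
  step 9: ref 4 -> FAULT, evict 2, frames=[4,1] (faults so far: 7)
  step 10: ref 2 -> FAULT, evict 1, frames=[4,2] (faults so far: 8)
  step 11: ref 1 -> FAULT, evict 4, frames=[1,2] (faults so far: 9)
  step 12: ref 1 -> HIT, frames=[1,2] (faults so far: 9)
  step 13: ref 2 -> HIT, frames=[1,2] (faults so far: 9)
  FIFO total faults: 9
--- LRU ---
  step 0: ref 4 -> FAULT, frames=[4,-] (faults so far: 1)
  step 1: ref 4 -> HIT, frames=[4,-] (faults so far: 1)
  step 2: ref 5 -> FAULT, frames=[4,5] (faults so far: 2)
  step 3: ref 3 -> FAULT, evict 4, frames=[3,5] (faults so far: 3)
  step 4: ref 4 -> FAULT, evict 5, frames=[3,4] (faults so far: 4)
  step 5: ref 4 -> HIT, frames=[3,4] (faults so far: 4)
  step 6: ref 2 -> FAULT, evict 3, frames=[2,4] (faults so far: 5)
  step 7: ref 2 -> HIT, frames=[2,4] (faults so far: 5)
  step 8: ref 1 -> FAULT, evict 4, frames=[2,1] (faults so far: 6)
  step 9: ref 4 -> FAULT, evict 2, frames=[4,1] (faults so far: 7)
  step 10: ref 2 -> FAULT, evict 1, frames=[4,2] (faults so far: 8)
  step 11: ref 1 -> FAULT, evict 4, frames=[1,2] (faults so far: 9)
  step 12: ref 1 -> HIT, frames=[1,2] (faults so far: 9)
  step 13: ref 2 -> HIT, frames=[1,2] (faults so far: 9)
  LRU total faults: 9
--- Optimal ---
  step 0: ref 4 -> FAULT, frames=[4,-] (faults so far: 1)
  step 1: ref 4 -> HIT, frames=[4,-] (faults so far: 1)
  step 2: ref 5 -> FAULT, frames=[4,5] (faults so far: 2)
  step 3: ref 3 -> FAULT, evict 5, frames=[4,3] (faults so far: 3)
  step 4: ref 4 -> HIT, frames=[4,3] (faults so far: 3)
  step 5: ref 4 -> HIT, frames=[4,3] (faults so far: 3)
  step 6: ref 2 -> FAULT, evict 3, frames=[4,2] (faults so far: 4)
  step 7: ref 2 -> HIT, frames=[4,2] (faults so far: 4)
  step 8: ref 1 -> FAULT, evict 2, frames=[4,1] (faults so far: 5)
  step 9: ref 4 -> HIT, frames=[4,1] (faults so far: 5)
  step 10: ref 2 -> FAULT, evict 4, frames=[2,1] (faults so far: 6)
  step 11: ref 1 -> HIT, frames=[2,1] (faults so far: 6)
  step 12: ref 1 -> HIT, frames=[2,1] (faults so far: 6)
  step 13: ref 2 -> HIT, frames=[2,1] (faults so far: 6)
  Optimal total faults: 6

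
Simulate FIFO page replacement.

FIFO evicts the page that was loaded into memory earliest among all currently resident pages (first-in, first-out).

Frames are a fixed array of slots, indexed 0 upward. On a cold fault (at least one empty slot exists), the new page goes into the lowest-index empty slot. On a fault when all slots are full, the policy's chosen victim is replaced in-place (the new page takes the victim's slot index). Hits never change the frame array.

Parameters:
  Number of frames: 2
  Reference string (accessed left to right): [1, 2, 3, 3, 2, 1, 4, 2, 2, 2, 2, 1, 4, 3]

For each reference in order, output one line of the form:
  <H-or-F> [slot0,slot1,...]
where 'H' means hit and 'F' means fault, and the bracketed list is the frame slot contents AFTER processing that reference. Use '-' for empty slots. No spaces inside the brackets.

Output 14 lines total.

F [1,-]
F [1,2]
F [3,2]
H [3,2]
H [3,2]
F [3,1]
F [4,1]
F [4,2]
H [4,2]
H [4,2]
H [4,2]
F [1,2]
F [1,4]
F [3,4]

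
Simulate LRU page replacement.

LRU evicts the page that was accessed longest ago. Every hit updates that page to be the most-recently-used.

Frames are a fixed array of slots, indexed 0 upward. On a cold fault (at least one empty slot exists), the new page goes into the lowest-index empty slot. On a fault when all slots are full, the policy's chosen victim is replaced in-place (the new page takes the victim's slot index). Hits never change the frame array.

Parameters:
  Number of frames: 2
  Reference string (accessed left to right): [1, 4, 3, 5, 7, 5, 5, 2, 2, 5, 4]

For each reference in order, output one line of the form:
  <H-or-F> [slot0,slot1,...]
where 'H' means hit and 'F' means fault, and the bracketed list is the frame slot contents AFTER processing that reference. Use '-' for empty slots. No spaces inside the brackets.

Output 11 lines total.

F [1,-]
F [1,4]
F [3,4]
F [3,5]
F [7,5]
H [7,5]
H [7,5]
F [2,5]
H [2,5]
H [2,5]
F [4,5]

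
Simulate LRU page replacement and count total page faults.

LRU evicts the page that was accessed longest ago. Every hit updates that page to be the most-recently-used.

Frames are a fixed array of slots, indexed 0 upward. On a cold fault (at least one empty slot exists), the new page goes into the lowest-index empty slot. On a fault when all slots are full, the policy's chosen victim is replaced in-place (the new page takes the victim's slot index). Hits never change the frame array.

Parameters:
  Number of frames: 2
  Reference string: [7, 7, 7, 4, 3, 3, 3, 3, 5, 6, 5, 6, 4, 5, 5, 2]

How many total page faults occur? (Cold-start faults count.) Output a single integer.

Answer: 8

Derivation:
Step 0: ref 7 → FAULT, frames=[7,-]
Step 1: ref 7 → HIT, frames=[7,-]
Step 2: ref 7 → HIT, frames=[7,-]
Step 3: ref 4 → FAULT, frames=[7,4]
Step 4: ref 3 → FAULT (evict 7), frames=[3,4]
Step 5: ref 3 → HIT, frames=[3,4]
Step 6: ref 3 → HIT, frames=[3,4]
Step 7: ref 3 → HIT, frames=[3,4]
Step 8: ref 5 → FAULT (evict 4), frames=[3,5]
Step 9: ref 6 → FAULT (evict 3), frames=[6,5]
Step 10: ref 5 → HIT, frames=[6,5]
Step 11: ref 6 → HIT, frames=[6,5]
Step 12: ref 4 → FAULT (evict 5), frames=[6,4]
Step 13: ref 5 → FAULT (evict 6), frames=[5,4]
Step 14: ref 5 → HIT, frames=[5,4]
Step 15: ref 2 → FAULT (evict 4), frames=[5,2]
Total faults: 8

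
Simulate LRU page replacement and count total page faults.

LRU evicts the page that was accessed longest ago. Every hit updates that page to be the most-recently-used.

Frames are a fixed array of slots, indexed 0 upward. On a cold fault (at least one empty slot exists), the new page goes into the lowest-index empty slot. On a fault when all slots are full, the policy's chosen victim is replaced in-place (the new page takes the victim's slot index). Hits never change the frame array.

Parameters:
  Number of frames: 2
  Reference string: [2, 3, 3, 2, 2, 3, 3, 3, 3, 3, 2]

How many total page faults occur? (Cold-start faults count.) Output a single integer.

Answer: 2

Derivation:
Step 0: ref 2 → FAULT, frames=[2,-]
Step 1: ref 3 → FAULT, frames=[2,3]
Step 2: ref 3 → HIT, frames=[2,3]
Step 3: ref 2 → HIT, frames=[2,3]
Step 4: ref 2 → HIT, frames=[2,3]
Step 5: ref 3 → HIT, frames=[2,3]
Step 6: ref 3 → HIT, frames=[2,3]
Step 7: ref 3 → HIT, frames=[2,3]
Step 8: ref 3 → HIT, frames=[2,3]
Step 9: ref 3 → HIT, frames=[2,3]
Step 10: ref 2 → HIT, frames=[2,3]
Total faults: 2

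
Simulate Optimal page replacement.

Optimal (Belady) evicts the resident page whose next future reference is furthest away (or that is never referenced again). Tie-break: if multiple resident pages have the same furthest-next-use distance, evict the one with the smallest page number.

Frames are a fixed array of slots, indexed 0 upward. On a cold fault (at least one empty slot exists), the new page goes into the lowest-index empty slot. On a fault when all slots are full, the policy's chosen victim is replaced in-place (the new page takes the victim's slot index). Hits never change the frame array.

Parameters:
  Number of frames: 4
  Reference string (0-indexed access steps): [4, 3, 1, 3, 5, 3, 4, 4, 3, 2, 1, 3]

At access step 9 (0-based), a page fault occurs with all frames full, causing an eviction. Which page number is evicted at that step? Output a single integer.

Step 0: ref 4 -> FAULT, frames=[4,-,-,-]
Step 1: ref 3 -> FAULT, frames=[4,3,-,-]
Step 2: ref 1 -> FAULT, frames=[4,3,1,-]
Step 3: ref 3 -> HIT, frames=[4,3,1,-]
Step 4: ref 5 -> FAULT, frames=[4,3,1,5]
Step 5: ref 3 -> HIT, frames=[4,3,1,5]
Step 6: ref 4 -> HIT, frames=[4,3,1,5]
Step 7: ref 4 -> HIT, frames=[4,3,1,5]
Step 8: ref 3 -> HIT, frames=[4,3,1,5]
Step 9: ref 2 -> FAULT, evict 4, frames=[2,3,1,5]
At step 9: evicted page 4

Answer: 4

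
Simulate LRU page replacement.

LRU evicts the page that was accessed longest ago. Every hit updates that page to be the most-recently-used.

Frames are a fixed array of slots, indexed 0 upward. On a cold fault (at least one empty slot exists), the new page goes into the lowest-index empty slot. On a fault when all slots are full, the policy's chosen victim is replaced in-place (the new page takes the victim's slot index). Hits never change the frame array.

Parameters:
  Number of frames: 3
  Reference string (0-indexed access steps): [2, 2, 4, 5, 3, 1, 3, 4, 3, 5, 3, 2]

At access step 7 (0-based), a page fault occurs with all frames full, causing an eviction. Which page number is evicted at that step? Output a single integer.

Step 0: ref 2 -> FAULT, frames=[2,-,-]
Step 1: ref 2 -> HIT, frames=[2,-,-]
Step 2: ref 4 -> FAULT, frames=[2,4,-]
Step 3: ref 5 -> FAULT, frames=[2,4,5]
Step 4: ref 3 -> FAULT, evict 2, frames=[3,4,5]
Step 5: ref 1 -> FAULT, evict 4, frames=[3,1,5]
Step 6: ref 3 -> HIT, frames=[3,1,5]
Step 7: ref 4 -> FAULT, evict 5, frames=[3,1,4]
At step 7: evicted page 5

Answer: 5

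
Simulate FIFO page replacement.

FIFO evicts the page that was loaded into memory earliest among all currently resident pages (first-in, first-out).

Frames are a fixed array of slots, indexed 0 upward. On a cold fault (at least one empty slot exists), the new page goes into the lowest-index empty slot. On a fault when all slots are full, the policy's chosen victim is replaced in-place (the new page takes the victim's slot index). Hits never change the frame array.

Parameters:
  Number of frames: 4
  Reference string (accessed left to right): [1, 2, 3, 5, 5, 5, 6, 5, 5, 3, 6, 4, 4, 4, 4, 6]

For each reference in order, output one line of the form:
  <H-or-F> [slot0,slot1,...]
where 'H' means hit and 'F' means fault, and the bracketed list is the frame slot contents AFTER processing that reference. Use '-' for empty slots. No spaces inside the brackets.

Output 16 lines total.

F [1,-,-,-]
F [1,2,-,-]
F [1,2,3,-]
F [1,2,3,5]
H [1,2,3,5]
H [1,2,3,5]
F [6,2,3,5]
H [6,2,3,5]
H [6,2,3,5]
H [6,2,3,5]
H [6,2,3,5]
F [6,4,3,5]
H [6,4,3,5]
H [6,4,3,5]
H [6,4,3,5]
H [6,4,3,5]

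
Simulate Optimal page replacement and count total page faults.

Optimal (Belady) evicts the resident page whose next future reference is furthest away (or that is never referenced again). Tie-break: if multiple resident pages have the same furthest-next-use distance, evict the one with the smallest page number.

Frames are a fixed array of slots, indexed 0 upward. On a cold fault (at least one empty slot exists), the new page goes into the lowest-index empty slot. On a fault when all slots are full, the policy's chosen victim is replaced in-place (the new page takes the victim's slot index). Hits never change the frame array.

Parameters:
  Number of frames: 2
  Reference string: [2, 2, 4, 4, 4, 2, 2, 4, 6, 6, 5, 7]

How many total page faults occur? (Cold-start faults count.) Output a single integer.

Step 0: ref 2 → FAULT, frames=[2,-]
Step 1: ref 2 → HIT, frames=[2,-]
Step 2: ref 4 → FAULT, frames=[2,4]
Step 3: ref 4 → HIT, frames=[2,4]
Step 4: ref 4 → HIT, frames=[2,4]
Step 5: ref 2 → HIT, frames=[2,4]
Step 6: ref 2 → HIT, frames=[2,4]
Step 7: ref 4 → HIT, frames=[2,4]
Step 8: ref 6 → FAULT (evict 2), frames=[6,4]
Step 9: ref 6 → HIT, frames=[6,4]
Step 10: ref 5 → FAULT (evict 4), frames=[6,5]
Step 11: ref 7 → FAULT (evict 5), frames=[6,7]
Total faults: 5

Answer: 5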